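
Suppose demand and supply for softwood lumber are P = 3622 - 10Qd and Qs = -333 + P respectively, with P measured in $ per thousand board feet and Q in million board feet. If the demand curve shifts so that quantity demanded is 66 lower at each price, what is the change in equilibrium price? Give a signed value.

ΔP = -60

Rewriting in direct form: Qd = 362.2 - 0.1P.
The market clears where 362.2 - 0.1P = -333 + P. Rearranging, 1.1P = 695.2, hence P* = 632.
From the demand curve, Q* = 362.2 - 0.1(632) = 299.
After the shift, demand is Qd = 296.2 - 0.1P.
Re-solving, 1.1P = 629.2 gives P = 572 and Q = 239.
ΔP = 572 - 632 = -60.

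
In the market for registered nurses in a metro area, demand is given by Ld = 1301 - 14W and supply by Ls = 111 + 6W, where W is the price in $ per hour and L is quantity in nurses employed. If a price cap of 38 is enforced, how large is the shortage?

Shortage = 430

With W fixed at 38, quantity demanded is 769 and quantity supplied is 339.
Shortage = Ld - Ls = 769 - 339 = 430.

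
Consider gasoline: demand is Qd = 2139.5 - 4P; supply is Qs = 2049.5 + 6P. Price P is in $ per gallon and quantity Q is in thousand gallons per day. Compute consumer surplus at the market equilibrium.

At equilibrium Qd = Qs, so 2139.5 - 4P = 2049.5 + 6P; collecting terms, 90 = 10P and P* = 9.
Then Q* = 2139.5 - 4(9) = 2103.5.
Demand choke price (Qd = 0): P = 2139.5/4 = 534.875. Consumer surplus = ½ × (534.875 - 9) × 2103.5 = 553089.03125.

Consumer surplus = 553089.03125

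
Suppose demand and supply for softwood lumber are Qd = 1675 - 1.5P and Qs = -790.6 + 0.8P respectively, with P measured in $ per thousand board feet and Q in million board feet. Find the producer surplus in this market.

Producer surplus = 2805.625

Set Qd = Qs: 1675 - 1.5P = -790.6 + 0.8P, so 2465.6 = 2.3P and P* = 1072.
From the demand curve, Q* = 1675 - 1.5(1072) = 67.
Supply choke price (Qs = 0): P = 988.25. Producer surplus = ½ × (1072 - 988.25) × 67 = 2805.625.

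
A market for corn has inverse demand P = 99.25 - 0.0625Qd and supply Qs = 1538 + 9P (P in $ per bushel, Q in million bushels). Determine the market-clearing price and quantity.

P* = 2, Q* = 1556

In direct form, Qd = 1588 - 16P.
At equilibrium Qd = Qs, so 1588 - 16P = 1538 + 9P; collecting terms, 50 = 25P and P* = 2.
From the demand curve, Q* = 1588 - 16(2) = 1556.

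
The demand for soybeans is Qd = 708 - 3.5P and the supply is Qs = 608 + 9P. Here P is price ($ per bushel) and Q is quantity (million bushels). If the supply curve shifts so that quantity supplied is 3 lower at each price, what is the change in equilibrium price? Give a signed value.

ΔP = 0.24

Set Qd = Qs: 708 - 3.5P = 608 + 9P, so 100 = 12.5P and P* = 8.
Plugging P* into demand: Q* = 708 - 3.5(8) = 680.
After the shift, supply is Qs = 605 + 9P.
New equilibrium: 103 = 12.5P, so P = 8.24 and Q = 679.16.
ΔP = 8.24 - 8 = 0.24.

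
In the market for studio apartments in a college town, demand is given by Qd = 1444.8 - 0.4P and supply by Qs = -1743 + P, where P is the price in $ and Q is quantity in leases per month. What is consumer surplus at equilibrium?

Equating demand and supply, 1444.8 - 0.4P = -1743 + P gives 1.4P = 3187.8, so P* = 2277.
From the demand curve, Q* = 1444.8 - 0.4(2277) = 534.
Demand choke price (Qd = 0): P = 1444.8/0.4 = 3612. Consumer surplus = ½ × (3612 - 2277) × 534 = 356445.

Consumer surplus = 356445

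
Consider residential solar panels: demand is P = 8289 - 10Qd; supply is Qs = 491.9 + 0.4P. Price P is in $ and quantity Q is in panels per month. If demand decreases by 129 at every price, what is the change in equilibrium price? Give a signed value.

Inverting to quantity form: Qd = 828.9 - 0.1P.
The market clears where 828.9 - 0.1P = 491.9 + 0.4P. Rearranging, 0.5P = 337, hence P* = 674.
Plugging P* into demand: Q* = 828.9 - 0.1(674) = 761.5.
After the shift, demand is Qd = 699.9 - 0.1P.
Re-solving, 0.5P = 208 gives P = 416 and Q = 658.3.
ΔP = 416 - 674 = -258.

ΔP = -258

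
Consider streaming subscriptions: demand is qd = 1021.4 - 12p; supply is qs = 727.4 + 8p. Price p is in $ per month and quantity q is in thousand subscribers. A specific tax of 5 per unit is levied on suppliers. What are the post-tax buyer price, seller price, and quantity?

Suppliers keep p_s = p_b - 5 per unit, so supply in terms of the buyer price is qs = 687.4 + 8p_b.
Market clearing requires 1021.4 - 12p_b = 687.4 + 8p_b; hence 334 = 20p_b and p_b = 16.7.
Then p_s = 16.7 - 5 = 11.7 and q = 1021.4 - 12(16.7) = 821.

p_b = 16.7, p_s = 11.7, q = 821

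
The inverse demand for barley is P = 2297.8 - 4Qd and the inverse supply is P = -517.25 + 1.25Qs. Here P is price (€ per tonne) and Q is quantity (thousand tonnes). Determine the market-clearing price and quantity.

P* = 153, Q* = 536.2

Rewriting in direct form: Qd = 574.45 - 0.25P and Qs = 413.8 + 0.8P.
At equilibrium Qd = Qs, so 574.45 - 0.25P = 413.8 + 0.8P; collecting terms, 160.65 = 1.05P and P* = 153.
Plugging P* into demand: Q* = 574.45 - 0.25(153) = 536.2.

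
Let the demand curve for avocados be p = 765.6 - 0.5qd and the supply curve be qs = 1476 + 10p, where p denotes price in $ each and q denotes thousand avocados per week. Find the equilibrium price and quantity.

p* = 4.6, q* = 1522

Rewriting in direct form: qd = 1531.2 - 2p.
Equating demand and supply, 1531.2 - 2p = 1476 + 10p gives 12p = 55.2, so p* = 4.6.
From the demand curve, q* = 1531.2 - 2(4.6) = 1522.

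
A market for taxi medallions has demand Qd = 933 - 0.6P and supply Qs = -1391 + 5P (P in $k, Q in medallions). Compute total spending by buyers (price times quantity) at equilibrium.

Total spending by buyers = 283860

Equating demand and supply, 933 - 0.6P = -1391 + 5P gives 5.6P = 2324, so P* = 415.
Then Q* = 933 - 0.6(415) = 684.
Total spending by buyers = P* × Q* = 415 × 684 = 283860.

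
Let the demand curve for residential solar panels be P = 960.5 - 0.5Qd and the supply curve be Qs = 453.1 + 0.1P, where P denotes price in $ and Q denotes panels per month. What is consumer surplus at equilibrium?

Consumer surplus = 68382.25

Solving each curve for Q: Qd = 1921 - 2P.
Set Qd = Qs: 1921 - 2P = 453.1 + 0.1P, so 1467.9 = 2.1P and P* = 699.
From the demand curve, Q* = 1921 - 2(699) = 523.
Demand choke price (Qd = 0): P = 1921/2 = 960.5. Consumer surplus = ½ × (960.5 - 699) × 523 = 68382.25.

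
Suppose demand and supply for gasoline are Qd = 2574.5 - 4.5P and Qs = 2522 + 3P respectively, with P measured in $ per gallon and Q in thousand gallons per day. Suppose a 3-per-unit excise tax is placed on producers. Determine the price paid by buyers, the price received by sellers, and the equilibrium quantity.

With a tax of 3 on producers, they supply based on the net price P_s = P_b - 3, so Qs = 2513 + 3P_b.
Market clearing requires 2574.5 - 4.5P_b = 2513 + 3P_b; hence 61.5 = 7.5P_b and P_b = 8.2.
Then P_s = 8.2 - 3 = 5.2 and Q = 2574.5 - 4.5(8.2) = 2537.6.

P_b = 8.2, P_s = 5.2, Q = 2537.6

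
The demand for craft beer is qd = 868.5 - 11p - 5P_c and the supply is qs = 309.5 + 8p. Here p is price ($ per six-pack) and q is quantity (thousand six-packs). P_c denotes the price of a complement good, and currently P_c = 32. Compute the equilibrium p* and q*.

With P_c = 32, demand is qd = 708.5 - 11p.
At equilibrium qd = qs, so 708.5 - 11p = 309.5 + 8p; collecting terms, 399 = 19p and p* = 21.
Plugging p* into demand: q* = 708.5 - 11(21) = 477.5.

p* = 21, q* = 477.5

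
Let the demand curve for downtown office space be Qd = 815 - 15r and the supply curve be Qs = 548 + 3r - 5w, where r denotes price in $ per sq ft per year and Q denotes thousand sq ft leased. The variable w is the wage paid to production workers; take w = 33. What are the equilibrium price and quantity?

With w = 33, supply is Qs = 383 + 3r.
Set Qd = Qs: 815 - 15r = 383 + 3r, so 432 = 18r and r* = 24.
Then Q* = 815 - 15(24) = 455.

r* = 24, Q* = 455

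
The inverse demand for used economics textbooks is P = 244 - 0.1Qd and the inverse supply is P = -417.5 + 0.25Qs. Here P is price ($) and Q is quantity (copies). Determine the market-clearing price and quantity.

P* = 55, Q* = 1890

Solving each curve for Q: Qd = 2440 - 10P and Qs = 1670 + 4P.
At equilibrium Qd = Qs, so 2440 - 10P = 1670 + 4P; collecting terms, 770 = 14P and P* = 55.
Plugging P* into demand: Q* = 2440 - 10(55) = 1890.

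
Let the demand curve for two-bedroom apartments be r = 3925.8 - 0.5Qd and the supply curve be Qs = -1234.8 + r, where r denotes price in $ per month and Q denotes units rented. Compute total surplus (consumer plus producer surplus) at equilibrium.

Total surplus = 2413827

Inverting to quantity form: Qd = 7851.6 - 2r.
Equating demand and supply, 7851.6 - 2r = -1234.8 + r gives 3r = 9086.4, so r* = 3028.8.
Substitute back: Q* = 7851.6 - 2(3028.8) = 1794.
Demand choke price = 3925.8; supply choke price = 1234.8. CS = ½(3925.8 - 3028.8)(1794) = 804609; PS = ½(3028.8 - 1234.8)(1794) = 1609218. Total surplus = 2413827.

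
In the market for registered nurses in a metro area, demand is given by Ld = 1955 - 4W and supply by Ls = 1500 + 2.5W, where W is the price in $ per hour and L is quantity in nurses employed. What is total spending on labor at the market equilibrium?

Total spending on labor = 117250

Set Ld = Ls: 1955 - 4W = 1500 + 2.5W, so 455 = 6.5W and W* = 70.
Substitute back: L* = 1955 - 4(70) = 1675.
Total spending on labor = W* × L* = 70 × 1675 = 117250.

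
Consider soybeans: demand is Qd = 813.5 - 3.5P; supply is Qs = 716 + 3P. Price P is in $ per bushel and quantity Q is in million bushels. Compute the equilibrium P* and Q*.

The market clears where 813.5 - 3.5P = 716 + 3P. Rearranging, 6.5P = 97.5, hence P* = 15.
Plugging P* into demand: Q* = 813.5 - 3.5(15) = 761.

P* = 15, Q* = 761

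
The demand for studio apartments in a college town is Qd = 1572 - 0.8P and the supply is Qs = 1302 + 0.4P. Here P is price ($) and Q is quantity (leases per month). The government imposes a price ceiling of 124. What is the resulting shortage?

Evaluating both curves at the ceiling price 124 gives Qd = 1472.8, Qs = 1351.6.
Shortage = Qd - Qs = 1472.8 - 1351.6 = 121.2.

Shortage = 121.2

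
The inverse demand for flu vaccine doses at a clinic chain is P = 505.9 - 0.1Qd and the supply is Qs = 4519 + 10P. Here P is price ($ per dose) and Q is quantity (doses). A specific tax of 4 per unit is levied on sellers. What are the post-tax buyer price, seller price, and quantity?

Solving each curve for Q: Qd = 5059 - 10P.
The tax drives a wedge P_b - P_s = 4. Substituting P_s = P_b - 4 into supply: Qs = 4479 + 10P_b.
Equate demand and the shifted supply: 5059 - 10P_b = 4479 + 10P_b, giving 20P_b = 580, so P_b = 29.
Then P_s = 29 - 4 = 25 and Q = 5059 - 10(29) = 4769.

P_b = 29, P_s = 25, Q = 4769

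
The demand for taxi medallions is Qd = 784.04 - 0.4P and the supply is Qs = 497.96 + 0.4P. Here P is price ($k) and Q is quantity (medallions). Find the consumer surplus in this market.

Consumer surplus = 513601.25

At equilibrium Qd = Qs, so 784.04 - 0.4P = 497.96 + 0.4P; collecting terms, 286.08 = 0.8P and P* = 357.6.
From the demand curve, Q* = 784.04 - 0.4(357.6) = 641.
Demand choke price (Qd = 0): P = 784.04/0.4 = 1960.1. Consumer surplus = ½ × (1960.1 - 357.6) × 641 = 513601.25.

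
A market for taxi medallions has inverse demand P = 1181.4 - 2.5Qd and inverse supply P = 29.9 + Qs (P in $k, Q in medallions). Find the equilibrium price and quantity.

In direct form, Qd = 472.56 - 0.4P and Qs = -29.9 + P.
Set Qd = Qs: 472.56 - 0.4P = -29.9 + P, so 502.46 = 1.4P and P* = 358.9.
Then Q* = 472.56 - 0.4(358.9) = 329.

P* = 358.9, Q* = 329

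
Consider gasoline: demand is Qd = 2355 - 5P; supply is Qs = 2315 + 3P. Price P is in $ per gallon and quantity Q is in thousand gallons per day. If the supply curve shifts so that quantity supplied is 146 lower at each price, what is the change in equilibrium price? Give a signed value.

ΔP = 18.25

Set Qd = Qs: 2355 - 5P = 2315 + 3P, so 40 = 8P and P* = 5.
Plugging P* into demand: Q* = 2355 - 5(5) = 2330.
After the shift, supply is Qs = 2169 + 3P.
New equilibrium: 186 = 8P, so P = 23.25 and Q = 2238.75.
ΔP = 23.25 - 5 = 18.25.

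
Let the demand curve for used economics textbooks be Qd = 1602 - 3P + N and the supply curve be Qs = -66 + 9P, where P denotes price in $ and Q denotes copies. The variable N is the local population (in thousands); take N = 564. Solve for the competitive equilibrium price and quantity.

P* = 186, Q* = 1608

With N = 564, demand is Qd = 2166 - 3P.
The market clears where 2166 - 3P = -66 + 9P. Rearranging, 12P = 2232, hence P* = 186.
From the demand curve, Q* = 2166 - 3(186) = 1608.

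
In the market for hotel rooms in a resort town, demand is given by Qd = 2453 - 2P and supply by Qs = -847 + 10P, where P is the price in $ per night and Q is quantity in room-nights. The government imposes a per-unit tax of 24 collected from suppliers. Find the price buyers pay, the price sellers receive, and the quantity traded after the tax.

With a tax of 24 on suppliers, they supply based on the net price P_s = P_b - 24, so Qs = -1087 + 10P_b.
Equate demand and the shifted supply: 2453 - 2P_b = -1087 + 10P_b, giving 12P_b = 3540, so P_b = 295.
So P_s = 271 and the quantity traded is Q = 2453 - 2(295) = 1863.

P_b = 295, P_s = 271, Q = 1863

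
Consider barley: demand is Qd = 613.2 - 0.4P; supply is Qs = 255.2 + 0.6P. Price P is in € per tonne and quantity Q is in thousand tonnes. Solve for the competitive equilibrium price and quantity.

P* = 358, Q* = 470

The market clears where 613.2 - 0.4P = 255.2 + 0.6P. Rearranging, P = 358, hence P* = 358.
Plugging P* into demand: Q* = 613.2 - 0.4(358) = 470.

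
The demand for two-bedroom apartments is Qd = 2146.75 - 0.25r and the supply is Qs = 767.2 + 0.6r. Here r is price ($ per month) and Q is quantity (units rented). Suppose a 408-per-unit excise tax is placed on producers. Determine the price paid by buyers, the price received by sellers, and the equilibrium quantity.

With a tax of 408 on producers, they supply based on the net price r_s = r_b - 408, so Qs = 522.4 + 0.6r_b.
Market clearing requires 2146.75 - 0.25r_b = 522.4 + 0.6r_b; hence 1624.35 = 0.85r_b and r_b = 1911.
So r_s = 1503 and the quantity traded is Q = 2146.75 - 0.25(1911) = 1669.

r_b = 1911, r_s = 1503, Q = 1669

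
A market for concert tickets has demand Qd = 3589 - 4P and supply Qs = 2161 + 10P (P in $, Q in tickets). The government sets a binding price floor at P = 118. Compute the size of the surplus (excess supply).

With P fixed at 118, quantity demanded is 3117 and quantity supplied is 3341.
Surplus = Qs - Qd = 3341 - 3117 = 224.

Surplus = 224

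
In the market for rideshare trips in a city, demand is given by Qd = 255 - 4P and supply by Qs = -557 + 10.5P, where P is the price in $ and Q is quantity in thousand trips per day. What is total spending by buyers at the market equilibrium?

Total spending by buyers = 1736

The market clears where 255 - 4P = -557 + 10.5P. Rearranging, 14.5P = 812, hence P* = 56.
From the demand curve, Q* = 255 - 4(56) = 31.
Total spending by buyers = P* × Q* = 56 × 31 = 1736.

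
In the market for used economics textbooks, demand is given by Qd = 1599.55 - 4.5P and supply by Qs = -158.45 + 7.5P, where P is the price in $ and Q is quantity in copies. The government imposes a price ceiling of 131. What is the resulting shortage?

Evaluating both curves at the ceiling price 131 gives Qd = 1010.05, Qs = 824.05.
Shortage = Qd - Qs = 1010.05 - 824.05 = 186.

Shortage = 186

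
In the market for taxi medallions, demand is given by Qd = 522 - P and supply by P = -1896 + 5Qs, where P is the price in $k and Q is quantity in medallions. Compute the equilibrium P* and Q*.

In direct form, Qs = 379.2 + 0.2P.
The market clears where 522 - P = 379.2 + 0.2P. Rearranging, 1.2P = 142.8, hence P* = 119.
Substitute back: Q* = 522 - 119 = 403.

P* = 119, Q* = 403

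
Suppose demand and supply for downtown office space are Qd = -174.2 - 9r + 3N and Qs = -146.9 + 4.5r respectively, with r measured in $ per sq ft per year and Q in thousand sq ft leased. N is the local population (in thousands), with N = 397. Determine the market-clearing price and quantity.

r* = 86.2, Q* = 241

With N = 397, demand is Qd = 1016.8 - 9r.
Set Qd = Qs: 1016.8 - 9r = -146.9 + 4.5r, so 1163.7 = 13.5r and r* = 86.2.
Plugging r* into demand: Q* = 1016.8 - 9(86.2) = 241.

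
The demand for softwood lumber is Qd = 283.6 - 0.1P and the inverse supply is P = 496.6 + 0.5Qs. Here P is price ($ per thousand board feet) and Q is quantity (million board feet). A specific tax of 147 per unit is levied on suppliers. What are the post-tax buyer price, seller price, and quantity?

Solving each curve for Q: Qs = -993.2 + 2P.
With a tax of 147 on suppliers, they supply based on the net price P_s = P_b - 147, so Qs = -1287.2 + 2P_b.
Market clearing requires 283.6 - 0.1P_b = -1287.2 + 2P_b; hence 1570.8 = 2.1P_b and P_b = 748.
So P_s = 601 and the quantity traded is Q = 283.6 - 0.1(748) = 208.8.

P_b = 748, P_s = 601, Q = 208.8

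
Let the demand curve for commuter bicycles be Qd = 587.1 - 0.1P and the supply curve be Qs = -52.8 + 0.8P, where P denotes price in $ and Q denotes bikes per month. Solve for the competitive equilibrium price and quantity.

P* = 711, Q* = 516

Equating demand and supply, 587.1 - 0.1P = -52.8 + 0.8P gives 0.9P = 639.9, so P* = 711.
From the demand curve, Q* = 587.1 - 0.1(711) = 516.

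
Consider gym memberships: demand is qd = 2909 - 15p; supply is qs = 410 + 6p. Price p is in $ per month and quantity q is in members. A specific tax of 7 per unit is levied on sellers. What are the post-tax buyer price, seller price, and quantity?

The tax drives a wedge p_b - p_s = 7. Substituting p_s = p_b - 7 into supply: qs = 368 + 6p_b.
Set qd = qs: 2909 - 15p_b = 368 + 6p_b, so 2541 = 21p_b and p_b = 121.
Then p_s = 121 - 7 = 114 and q = 2909 - 15(121) = 1094.

p_b = 121, p_s = 114, q = 1094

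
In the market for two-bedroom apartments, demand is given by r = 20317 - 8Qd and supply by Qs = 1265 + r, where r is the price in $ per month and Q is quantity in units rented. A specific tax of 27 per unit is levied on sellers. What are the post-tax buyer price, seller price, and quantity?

Inverting to quantity form: Qd = 2539.625 - 0.125r.
With a tax of 27 on sellers, they supply based on the net price r_s = r_b - 27, so Qs = 1238 + r_b.
Equate demand and the shifted supply: 2539.625 - 0.125r_b = 1238 + r_b, giving 1.125r_b = 1301.625, so r_b = 1157.
Then r_s = 1157 - 27 = 1130 and Q = 2539.625 - 0.125(1157) = 2395.

r_b = 1157, r_s = 1130, Q = 2395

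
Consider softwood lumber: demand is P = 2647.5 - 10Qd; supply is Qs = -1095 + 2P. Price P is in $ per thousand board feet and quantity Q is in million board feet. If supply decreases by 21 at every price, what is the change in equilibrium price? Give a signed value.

Solving each curve for Q: Qd = 264.75 - 0.1P.
Set Qd = Qs: 264.75 - 0.1P = -1095 + 2P, so 1359.75 = 2.1P and P* = 647.5.
Plugging P* into demand: Q* = 264.75 - 0.1(647.5) = 200.
After the shift, supply is Qs = -1116 + 2P.
New equilibrium: 1380.75 = 2.1P, so P = 657.5 and Q = 199.
ΔP = 657.5 - 647.5 = 10.

ΔP = 10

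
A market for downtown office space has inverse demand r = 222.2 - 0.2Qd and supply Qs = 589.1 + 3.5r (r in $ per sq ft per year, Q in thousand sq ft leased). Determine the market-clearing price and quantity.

r* = 61.4, Q* = 804

Rewriting in direct form: Qd = 1111 - 5r.
The market clears where 1111 - 5r = 589.1 + 3.5r. Rearranging, 8.5r = 521.9, hence r* = 61.4.
From the demand curve, Q* = 1111 - 5(61.4) = 804.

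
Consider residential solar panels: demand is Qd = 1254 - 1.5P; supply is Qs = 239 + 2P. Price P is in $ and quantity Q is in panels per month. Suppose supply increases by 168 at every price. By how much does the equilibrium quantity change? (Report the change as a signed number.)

At equilibrium Qd = Qs, so 1254 - 1.5P = 239 + 2P; collecting terms, 1015 = 3.5P and P* = 290.
From the demand curve, Q* = 1254 - 1.5(290) = 819.
After the shift, supply is Qs = 407 + 2P.
The new intersection has 847 = 3.5P, i.e. P = 242, Q = 891.
ΔQ = 891 - 819 = 72.

ΔQ = 72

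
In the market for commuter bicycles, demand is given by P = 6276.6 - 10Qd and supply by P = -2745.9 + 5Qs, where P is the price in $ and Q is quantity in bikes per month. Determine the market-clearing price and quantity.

P* = 261.6, Q* = 601.5

Rewriting in direct form: Qd = 627.66 - 0.1P and Qs = 549.18 + 0.2P.
Set Qd = Qs: 627.66 - 0.1P = 549.18 + 0.2P, so 78.48 = 0.3P and P* = 261.6.
Substitute back: Q* = 627.66 - 0.1(261.6) = 601.5.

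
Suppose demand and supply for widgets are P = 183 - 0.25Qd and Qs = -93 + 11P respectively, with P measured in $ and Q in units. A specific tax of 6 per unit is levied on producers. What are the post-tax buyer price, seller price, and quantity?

P_b = 59.4, P_s = 53.4, Q = 494.4

In direct form, Qd = 732 - 4P.
Producers keep P_s = P_b - 6 per unit, so supply in terms of the buyer price is Qs = -159 + 11P_b.
Equate demand and the shifted supply: 732 - 4P_b = -159 + 11P_b, giving 15P_b = 891, so P_b = 59.4.
So P_s = 53.4 and the quantity traded is Q = 732 - 4(59.4) = 494.4.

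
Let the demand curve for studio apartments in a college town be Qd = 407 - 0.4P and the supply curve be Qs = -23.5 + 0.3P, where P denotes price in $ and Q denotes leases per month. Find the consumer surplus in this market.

Equating demand and supply, 407 - 0.4P = -23.5 + 0.3P gives 0.7P = 430.5, so P* = 615.
Substitute back: Q* = 407 - 0.4(615) = 161.
Demand choke price (Qd = 0): P = 407/0.4 = 1017.5. Consumer surplus = ½ × (1017.5 - 615) × 161 = 32401.25.

Consumer surplus = 32401.25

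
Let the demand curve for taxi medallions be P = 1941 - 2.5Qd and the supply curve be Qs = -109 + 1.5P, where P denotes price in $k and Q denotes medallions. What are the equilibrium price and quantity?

In direct form, Qd = 776.4 - 0.4P.
At equilibrium Qd = Qs, so 776.4 - 0.4P = -109 + 1.5P; collecting terms, 885.4 = 1.9P and P* = 466.
From the demand curve, Q* = 776.4 - 0.4(466) = 590.

P* = 466, Q* = 590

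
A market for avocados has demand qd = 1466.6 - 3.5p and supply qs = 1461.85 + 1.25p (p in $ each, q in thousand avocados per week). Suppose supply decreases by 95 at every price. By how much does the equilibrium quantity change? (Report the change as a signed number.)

The market clears where 1466.6 - 3.5p = 1461.85 + 1.25p. Rearranging, 4.75p = 4.75, hence p* = 1.
Plugging p* into demand: q* = 1466.6 - 3.5(1) = 1463.1.
After the shift, supply is qs = 1366.85 + 1.25p.
The new intersection has 99.75 = 4.75p, i.e. p = 21, q = 1393.1.
Δq = 1393.1 - 1463.1 = -70.

Δq = -70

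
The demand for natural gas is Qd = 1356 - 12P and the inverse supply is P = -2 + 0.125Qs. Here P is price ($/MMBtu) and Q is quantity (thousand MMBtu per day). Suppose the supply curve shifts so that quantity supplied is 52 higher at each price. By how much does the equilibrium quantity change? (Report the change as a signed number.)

ΔQ = 31.2

In direct form, Qs = 16 + 8P.
Set Qd = Qs: 1356 - 12P = 16 + 8P, so 1340 = 20P and P* = 67.
Substitute back: Q* = 1356 - 12(67) = 552.
After the shift, supply is Qs = 68 + 8P.
New equilibrium: 1288 = 20P, so P = 64.4 and Q = 583.2.
ΔQ = 583.2 - 552 = 31.2.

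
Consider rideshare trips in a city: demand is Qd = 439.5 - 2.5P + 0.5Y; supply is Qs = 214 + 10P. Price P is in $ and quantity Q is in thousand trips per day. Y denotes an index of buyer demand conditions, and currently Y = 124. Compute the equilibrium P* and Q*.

With Y = 124, demand is Qd = 501.5 - 2.5P.
At equilibrium Qd = Qs, so 501.5 - 2.5P = 214 + 10P; collecting terms, 287.5 = 12.5P and P* = 23.
From the demand curve, Q* = 501.5 - 2.5(23) = 444.

P* = 23, Q* = 444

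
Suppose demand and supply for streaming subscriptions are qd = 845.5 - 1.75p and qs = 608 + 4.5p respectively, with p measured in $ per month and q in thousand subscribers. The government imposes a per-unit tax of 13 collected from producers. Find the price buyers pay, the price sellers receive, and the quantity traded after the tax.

The tax drives a wedge p_b - p_s = 13. Substituting p_s = p_b - 13 into supply: qs = 549.5 + 4.5p_b.
Market clearing requires 845.5 - 1.75p_b = 549.5 + 4.5p_b; hence 296 = 6.25p_b and p_b = 47.36.
So p_s = 34.36 and the quantity traded is q = 845.5 - 1.75(47.36) = 762.62.

p_b = 47.36, p_s = 34.36, q = 762.62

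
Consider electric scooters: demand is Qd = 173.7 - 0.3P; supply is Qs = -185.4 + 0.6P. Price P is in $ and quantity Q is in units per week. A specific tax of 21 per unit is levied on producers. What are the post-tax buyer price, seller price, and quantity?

The tax drives a wedge P_b - P_s = 21. Substituting P_s = P_b - 21 into supply: Qs = -198 + 0.6P_b.
Equate demand and the shifted supply: 173.7 - 0.3P_b = -198 + 0.6P_b, giving 0.9P_b = 371.7, so P_b = 413.
So P_s = 392 and the quantity traded is Q = 173.7 - 0.3(413) = 49.8.

P_b = 413, P_s = 392, Q = 49.8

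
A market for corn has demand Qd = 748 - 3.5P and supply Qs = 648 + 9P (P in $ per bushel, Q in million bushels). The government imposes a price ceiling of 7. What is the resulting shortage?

Shortage = 12.5

Evaluating both curves at the ceiling price 7 gives Qd = 723.5, Qs = 711.
Shortage = Qd - Qs = 723.5 - 711 = 12.5.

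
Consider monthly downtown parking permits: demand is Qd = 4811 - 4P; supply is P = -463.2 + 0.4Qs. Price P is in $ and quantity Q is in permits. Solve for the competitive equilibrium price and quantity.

P* = 562, Q* = 2563

Inverting to quantity form: Qs = 1158 + 2.5P.
The market clears where 4811 - 4P = 1158 + 2.5P. Rearranging, 6.5P = 3653, hence P* = 562.
Then Q* = 4811 - 4(562) = 2563.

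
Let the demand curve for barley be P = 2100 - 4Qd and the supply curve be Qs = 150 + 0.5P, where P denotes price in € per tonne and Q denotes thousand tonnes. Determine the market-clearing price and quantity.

Solving each curve for Q: Qd = 525 - 0.25P.
At equilibrium Qd = Qs, so 525 - 0.25P = 150 + 0.5P; collecting terms, 375 = 0.75P and P* = 500.
Substitute back: Q* = 525 - 0.25(500) = 400.

P* = 500, Q* = 400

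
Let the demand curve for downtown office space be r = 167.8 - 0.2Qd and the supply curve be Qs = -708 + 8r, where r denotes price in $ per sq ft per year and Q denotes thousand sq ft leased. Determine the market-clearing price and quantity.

r* = 119, Q* = 244

Solving each curve for Q: Qd = 839 - 5r.
At equilibrium Qd = Qs, so 839 - 5r = -708 + 8r; collecting terms, 1547 = 13r and r* = 119.
From the demand curve, Q* = 839 - 5(119) = 244.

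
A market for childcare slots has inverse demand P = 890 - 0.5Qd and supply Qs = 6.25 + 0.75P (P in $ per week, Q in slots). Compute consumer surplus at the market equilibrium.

Consumer surplus = 60025

In direct form, Qd = 1780 - 2P.
Equating demand and supply, 1780 - 2P = 6.25 + 0.75P gives 2.75P = 1773.75, so P* = 645.
Substitute back: Q* = 1780 - 2(645) = 490.
Demand choke price (Qd = 0): P = 1780/2 = 890. Consumer surplus = ½ × (890 - 645) × 490 = 60025.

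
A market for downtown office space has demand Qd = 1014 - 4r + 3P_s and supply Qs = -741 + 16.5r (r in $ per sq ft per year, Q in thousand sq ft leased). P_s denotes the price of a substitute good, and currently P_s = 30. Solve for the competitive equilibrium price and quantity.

With P_s = 30, demand is Qd = 1104 - 4r.
At equilibrium Qd = Qs, so 1104 - 4r = -741 + 16.5r; collecting terms, 1845 = 20.5r and r* = 90.
From the demand curve, Q* = 1104 - 4(90) = 744.

r* = 90, Q* = 744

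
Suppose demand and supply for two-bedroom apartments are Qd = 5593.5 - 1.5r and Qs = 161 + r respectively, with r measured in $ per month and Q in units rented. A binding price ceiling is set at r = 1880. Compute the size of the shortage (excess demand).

Shortage = 732.5

At r = 1880: Qd = 2773.5 and Qs = 2041.
Shortage = Qd - Qs = 2773.5 - 2041 = 732.5.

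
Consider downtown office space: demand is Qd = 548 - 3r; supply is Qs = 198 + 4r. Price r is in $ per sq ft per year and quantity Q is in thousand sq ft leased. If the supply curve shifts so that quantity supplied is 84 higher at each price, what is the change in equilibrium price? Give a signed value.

At equilibrium Qd = Qs, so 548 - 3r = 198 + 4r; collecting terms, 350 = 7r and r* = 50.
Substitute back: Q* = 548 - 3(50) = 398.
After the shift, supply is Qs = 282 + 4r.
The new intersection has 266 = 7r, i.e. r = 38, Q = 434.
Δr = 38 - 50 = -12.

Δr = -12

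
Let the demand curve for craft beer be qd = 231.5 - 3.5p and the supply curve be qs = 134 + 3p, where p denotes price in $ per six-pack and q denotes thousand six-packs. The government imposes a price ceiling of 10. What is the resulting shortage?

Shortage = 32.5

With p fixed at 10, quantity demanded is 196.5 and quantity supplied is 164.
Shortage = qd - qs = 196.5 - 164 = 32.5.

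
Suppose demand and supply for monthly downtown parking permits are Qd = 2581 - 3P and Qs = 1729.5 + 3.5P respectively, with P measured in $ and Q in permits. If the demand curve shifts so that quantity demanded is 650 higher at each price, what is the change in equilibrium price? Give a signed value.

The market clears where 2581 - 3P = 1729.5 + 3.5P. Rearranging, 6.5P = 851.5, hence P* = 131.
Substitute back: Q* = 2581 - 3(131) = 2188.
After the shift, demand is Qd = 3231 - 3P.
New equilibrium: 1501.5 = 6.5P, so P = 231 and Q = 2538.
ΔP = 231 - 131 = 100.

ΔP = 100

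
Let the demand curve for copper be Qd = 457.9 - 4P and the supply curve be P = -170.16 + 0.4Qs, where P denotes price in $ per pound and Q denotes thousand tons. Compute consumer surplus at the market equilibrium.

Consumer surplus = 23969.55125

Inverting to quantity form: Qs = 425.4 + 2.5P.
At equilibrium Qd = Qs, so 457.9 - 4P = 425.4 + 2.5P; collecting terms, 32.5 = 6.5P and P* = 5.
Then Q* = 457.9 - 4(5) = 437.9.
Demand choke price (Qd = 0): P = 457.9/4 = 114.475. Consumer surplus = ½ × (114.475 - 5) × 437.9 = 23969.55125.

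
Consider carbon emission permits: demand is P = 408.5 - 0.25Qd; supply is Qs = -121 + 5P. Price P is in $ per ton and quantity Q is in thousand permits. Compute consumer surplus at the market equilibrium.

In direct form, Qd = 1634 - 4P.
At equilibrium Qd = Qs, so 1634 - 4P = -121 + 5P; collecting terms, 1755 = 9P and P* = 195.
From the demand curve, Q* = 1634 - 4(195) = 854.
Demand choke price (Qd = 0): P = 1634/4 = 408.5. Consumer surplus = ½ × (408.5 - 195) × 854 = 91164.5.

Consumer surplus = 91164.5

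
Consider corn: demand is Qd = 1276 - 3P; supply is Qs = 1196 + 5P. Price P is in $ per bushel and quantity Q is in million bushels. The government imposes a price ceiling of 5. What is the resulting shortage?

Shortage = 40

At P = 5: Qd = 1261 and Qs = 1221.
Shortage = Qd - Qs = 1261 - 1221 = 40.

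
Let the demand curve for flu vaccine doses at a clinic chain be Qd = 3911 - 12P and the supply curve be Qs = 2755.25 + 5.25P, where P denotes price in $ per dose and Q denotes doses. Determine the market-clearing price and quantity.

The market clears where 3911 - 12P = 2755.25 + 5.25P. Rearranging, 17.25P = 1155.75, hence P* = 67.
From the demand curve, Q* = 3911 - 12(67) = 3107.

P* = 67, Q* = 3107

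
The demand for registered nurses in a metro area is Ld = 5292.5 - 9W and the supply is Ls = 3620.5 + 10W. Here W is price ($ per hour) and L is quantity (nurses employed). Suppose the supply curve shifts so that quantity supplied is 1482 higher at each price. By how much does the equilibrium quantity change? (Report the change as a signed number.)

Set Ld = Ls: 5292.5 - 9W = 3620.5 + 10W, so 1672 = 19W and W* = 88.
Plugging W* into demand: L* = 5292.5 - 9(88) = 4500.5.
After the shift, supply is Ls = 5102.5 + 10W.
Re-solving, 19W = 190 gives W = 10 and L = 5202.5.
ΔL = 5202.5 - 4500.5 = 702.

ΔL = 702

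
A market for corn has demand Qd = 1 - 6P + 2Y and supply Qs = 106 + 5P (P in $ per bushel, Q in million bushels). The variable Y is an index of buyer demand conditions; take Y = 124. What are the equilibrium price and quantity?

P* = 13, Q* = 171

With Y = 124, demand is Qd = 249 - 6P.
Equating demand and supply, 249 - 6P = 106 + 5P gives 11P = 143, so P* = 13.
From the demand curve, Q* = 249 - 6(13) = 171.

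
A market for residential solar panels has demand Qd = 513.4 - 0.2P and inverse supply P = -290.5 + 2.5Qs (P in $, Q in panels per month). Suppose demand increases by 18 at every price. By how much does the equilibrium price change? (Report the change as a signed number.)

ΔP = 30

In direct form, Qs = 116.2 + 0.4P.
Set Qd = Qs: 513.4 - 0.2P = 116.2 + 0.4P, so 397.2 = 0.6P and P* = 662.
Substitute back: Q* = 513.4 - 0.2(662) = 381.
After the shift, demand is Qd = 531.4 - 0.2P.
The new intersection has 415.2 = 0.6P, i.e. P = 692, Q = 393.
ΔP = 692 - 662 = 30.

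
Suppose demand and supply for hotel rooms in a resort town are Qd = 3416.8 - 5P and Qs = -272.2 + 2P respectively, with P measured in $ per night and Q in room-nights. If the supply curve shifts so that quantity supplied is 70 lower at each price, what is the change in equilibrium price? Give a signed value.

ΔP = 10

Equating demand and supply, 3416.8 - 5P = -272.2 + 2P gives 7P = 3689, so P* = 527.
Then Q* = 3416.8 - 5(527) = 781.8.
After the shift, supply is Qs = -342.2 + 2P.
Re-solving, 7P = 3759 gives P = 537 and Q = 731.8.
ΔP = 537 - 527 = 10.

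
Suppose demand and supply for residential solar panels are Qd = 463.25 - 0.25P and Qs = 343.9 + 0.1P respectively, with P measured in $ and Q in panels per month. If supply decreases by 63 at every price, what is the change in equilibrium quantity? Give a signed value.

ΔQ = -45

The market clears where 463.25 - 0.25P = 343.9 + 0.1P. Rearranging, 0.35P = 119.35, hence P* = 341.
Substitute back: Q* = 463.25 - 0.25(341) = 378.
After the shift, supply is Qs = 280.9 + 0.1P.
The new intersection has 182.35 = 0.35P, i.e. P = 521, Q = 333.
ΔQ = 333 - 378 = -45.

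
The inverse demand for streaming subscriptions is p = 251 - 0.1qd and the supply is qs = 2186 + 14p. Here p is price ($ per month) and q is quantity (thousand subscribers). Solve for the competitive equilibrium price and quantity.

p* = 13.5, q* = 2375

In direct form, qd = 2510 - 10p.
At equilibrium qd = qs, so 2510 - 10p = 2186 + 14p; collecting terms, 324 = 24p and p* = 13.5.
Substitute back: q* = 2510 - 10(13.5) = 2375.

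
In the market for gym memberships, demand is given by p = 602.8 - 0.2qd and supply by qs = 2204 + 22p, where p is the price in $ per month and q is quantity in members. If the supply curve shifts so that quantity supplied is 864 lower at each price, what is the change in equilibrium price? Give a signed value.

Rewriting in direct form: qd = 3014 - 5p.
The market clears where 3014 - 5p = 2204 + 22p. Rearranging, 27p = 810, hence p* = 30.
From the demand curve, q* = 3014 - 5(30) = 2864.
After the shift, supply is qs = 1340 + 22p.
New equilibrium: 1674 = 27p, so p = 62 and q = 2704.
Δp = 62 - 30 = 32.

Δp = 32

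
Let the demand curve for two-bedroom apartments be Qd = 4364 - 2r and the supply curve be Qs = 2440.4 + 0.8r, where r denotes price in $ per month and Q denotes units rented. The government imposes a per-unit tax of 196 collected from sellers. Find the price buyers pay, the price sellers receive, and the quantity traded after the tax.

Sellers keep r_s = r_b - 196 per unit, so supply in terms of the buyer price is Qs = 2283.6 + 0.8r_b.
Market clearing requires 4364 - 2r_b = 2283.6 + 0.8r_b; hence 2080.4 = 2.8r_b and r_b = 743.
Then r_s = 743 - 196 = 547 and Q = 4364 - 2(743) = 2878.

r_b = 743, r_s = 547, Q = 2878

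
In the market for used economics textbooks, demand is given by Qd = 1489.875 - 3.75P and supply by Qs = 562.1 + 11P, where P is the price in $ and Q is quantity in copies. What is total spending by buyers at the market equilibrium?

The market clears where 1489.875 - 3.75P = 562.1 + 11P. Rearranging, 14.75P = 927.775, hence P* = 62.9.
Substitute back: Q* = 1489.875 - 3.75(62.9) = 1254.
Total spending by buyers = P* × Q* = 62.9 × 1254 = 78876.6.

Total spending by buyers = 78876.6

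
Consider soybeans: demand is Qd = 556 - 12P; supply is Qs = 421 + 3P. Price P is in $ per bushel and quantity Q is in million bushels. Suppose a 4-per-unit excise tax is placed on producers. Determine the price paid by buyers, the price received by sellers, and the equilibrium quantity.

Producers keep P_s = P_b - 4 per unit, so supply in terms of the buyer price is Qs = 409 + 3P_b.
Equate demand and the shifted supply: 556 - 12P_b = 409 + 3P_b, giving 15P_b = 147, so P_b = 9.8.
So P_s = 5.8 and the quantity traded is Q = 556 - 12(9.8) = 438.4.

P_b = 9.8, P_s = 5.8, Q = 438.4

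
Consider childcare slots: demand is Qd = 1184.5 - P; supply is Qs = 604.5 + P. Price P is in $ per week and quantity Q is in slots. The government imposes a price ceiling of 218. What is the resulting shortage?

Shortage = 144

Evaluating both curves at the ceiling price 218 gives Qd = 966.5, Qs = 822.5.
Shortage = Qd - Qs = 966.5 - 822.5 = 144.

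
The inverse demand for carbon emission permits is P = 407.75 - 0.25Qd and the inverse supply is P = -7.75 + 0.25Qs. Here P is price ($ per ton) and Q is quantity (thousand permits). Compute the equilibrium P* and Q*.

Rewriting in direct form: Qd = 1631 - 4P and Qs = 31 + 4P.
The market clears where 1631 - 4P = 31 + 4P. Rearranging, 8P = 1600, hence P* = 200.
Plugging P* into demand: Q* = 1631 - 4(200) = 831.

P* = 200, Q* = 831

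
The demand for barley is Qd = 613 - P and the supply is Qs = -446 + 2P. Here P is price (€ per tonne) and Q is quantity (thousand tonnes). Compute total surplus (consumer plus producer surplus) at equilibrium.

At equilibrium Qd = Qs, so 613 - P = -446 + 2P; collecting terms, 1059 = 3P and P* = 353.
Substitute back: Q* = 613 - 353 = 260.
Demand choke price = 613; supply choke price = 223. CS = ½(613 - 353)(260) = 33800; PS = ½(353 - 223)(260) = 16900. Total surplus = 50700.

Total surplus = 50700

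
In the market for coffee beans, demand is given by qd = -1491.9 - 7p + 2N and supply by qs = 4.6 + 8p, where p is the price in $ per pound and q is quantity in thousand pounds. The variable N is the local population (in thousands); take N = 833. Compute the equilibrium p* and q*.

With N = 833, demand is qd = 174.1 - 7p.
Set qd = qs: 174.1 - 7p = 4.6 + 8p, so 169.5 = 15p and p* = 11.3.
Then q* = 174.1 - 7(11.3) = 95.

p* = 11.3, q* = 95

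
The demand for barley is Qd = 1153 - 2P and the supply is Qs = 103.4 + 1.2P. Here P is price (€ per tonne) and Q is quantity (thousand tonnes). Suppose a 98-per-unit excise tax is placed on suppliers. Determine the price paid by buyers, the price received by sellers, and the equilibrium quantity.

Suppliers keep P_s = P_b - 98 per unit, so supply in terms of the buyer price is Qs = -14.2 + 1.2P_b.
Set Qd = Qs: 1153 - 2P_b = -14.2 + 1.2P_b, so 1167.2 = 3.2P_b and P_b = 364.75.
Then P_s = 364.75 - 98 = 266.75 and Q = 1153 - 2(364.75) = 423.5.

P_b = 364.75, P_s = 266.75, Q = 423.5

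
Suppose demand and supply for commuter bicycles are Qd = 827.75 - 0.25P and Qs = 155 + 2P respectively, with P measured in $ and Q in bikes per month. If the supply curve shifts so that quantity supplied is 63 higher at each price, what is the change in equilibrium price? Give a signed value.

Equating demand and supply, 827.75 - 0.25P = 155 + 2P gives 2.25P = 672.75, so P* = 299.
Substitute back: Q* = 827.75 - 0.25(299) = 753.
After the shift, supply is Qs = 218 + 2P.
The new intersection has 609.75 = 2.25P, i.e. P = 271, Q = 760.
ΔP = 271 - 299 = -28.

ΔP = -28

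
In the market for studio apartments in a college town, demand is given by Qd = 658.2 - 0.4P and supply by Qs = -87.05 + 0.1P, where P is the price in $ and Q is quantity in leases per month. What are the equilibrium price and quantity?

P* = 1490.5, Q* = 62

Set Qd = Qs: 658.2 - 0.4P = -87.05 + 0.1P, so 745.25 = 0.5P and P* = 1490.5.
Then Q* = 658.2 - 0.4(1490.5) = 62.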